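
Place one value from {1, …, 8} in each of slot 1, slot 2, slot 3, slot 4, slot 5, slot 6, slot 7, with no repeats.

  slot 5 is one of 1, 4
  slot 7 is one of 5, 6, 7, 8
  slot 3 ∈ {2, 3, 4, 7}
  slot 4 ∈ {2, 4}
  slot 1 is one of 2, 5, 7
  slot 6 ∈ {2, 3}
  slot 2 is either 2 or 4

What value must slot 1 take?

5

The 2 variables slot 2 and slot 4 are confined to {2, 4}, which locks those values in; drop them from slot 1, slot 3, slot 5, slot 6.
slot 5 must be 1 (only option left).
slot 6 has just one choice, so slot 6 = 3. Strike 3 from slot 3.
slot 3's domain is down to {7}, so slot 3 = 7. Strike 7 from slot 1, slot 7.
So slot 1 = 5.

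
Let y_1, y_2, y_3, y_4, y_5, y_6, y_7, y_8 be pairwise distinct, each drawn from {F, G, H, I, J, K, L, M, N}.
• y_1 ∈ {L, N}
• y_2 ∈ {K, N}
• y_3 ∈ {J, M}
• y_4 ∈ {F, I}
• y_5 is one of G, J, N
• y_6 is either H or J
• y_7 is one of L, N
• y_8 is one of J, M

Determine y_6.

H

The 2 variables y_1 and y_7 are confined to {L, N}, which locks those values in; drop them from y_2, y_5.
y_2 must be K (only option left).
y_3 and y_8 share exactly the 2 values {J, M}; by pigeonhole those values go to them, so strike J, M from y_5, y_6.
So y_6 = H.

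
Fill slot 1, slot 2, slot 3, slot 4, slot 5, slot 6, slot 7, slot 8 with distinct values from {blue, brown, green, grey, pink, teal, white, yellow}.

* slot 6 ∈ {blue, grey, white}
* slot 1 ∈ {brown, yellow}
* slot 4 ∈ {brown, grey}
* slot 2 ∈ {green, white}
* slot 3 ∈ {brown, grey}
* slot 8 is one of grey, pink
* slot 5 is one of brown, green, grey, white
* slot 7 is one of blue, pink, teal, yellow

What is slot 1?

The 8 variables draw from only 8 values {blue, brown, green, grey, pink, teal, white, yellow}, so each is used; only slot 7 can be teal, hence slot 7 = teal.
The 7 still-open variables together cover exactly {blue, brown, green, grey, pink, white, yellow} — 7 values for 7 variables — and blue appears only in slot 6's list, so slot 6 = blue.
The 6 still-open variables together cover exactly {brown, green, grey, pink, white, yellow} — 6 values for 6 variables — and pink appears only in slot 8's list, so slot 8 = pink.
Among the 5 still-open variables, yellow fits only slot 1 (and all 5 values in {brown, green, grey, white, yellow} must be used), so slot 1 = yellow.

yellow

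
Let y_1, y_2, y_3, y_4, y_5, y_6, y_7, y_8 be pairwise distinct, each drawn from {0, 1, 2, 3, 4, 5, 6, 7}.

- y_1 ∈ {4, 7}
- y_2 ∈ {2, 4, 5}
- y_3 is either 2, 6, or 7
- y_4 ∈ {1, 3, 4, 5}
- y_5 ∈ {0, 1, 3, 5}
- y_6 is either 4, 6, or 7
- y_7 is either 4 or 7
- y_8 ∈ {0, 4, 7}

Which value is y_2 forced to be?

5

y_1 and y_7 share exactly the 2 values {4, 7}; by pigeonhole those values go to them, so strike 4, 7 from y_2, y_3, y_4, y_6, y_8.
y_6's domain is down to {6}, so y_6 = 6. Strike 6 from y_3.
That leaves y_8 = 0. Remove 0 from y_5.
y_3 must be 2 (only option left). Eliminate 2 elsewhere: y_2.
So y_2 = 5.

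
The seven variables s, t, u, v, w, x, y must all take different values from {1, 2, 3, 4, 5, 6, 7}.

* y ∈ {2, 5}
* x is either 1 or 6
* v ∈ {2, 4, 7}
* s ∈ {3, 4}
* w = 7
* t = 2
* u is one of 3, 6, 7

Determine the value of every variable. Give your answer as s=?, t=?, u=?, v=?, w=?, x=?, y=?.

s=3, t=2, u=6, v=4, w=7, x=1, y=5

t must be 2 (only option left). So v, y can't be 2.
w has just one choice, so w = 7. So u, v can't be 7.
y must be 5 (only option left).
v's domain is down to {4}, so v = 4. Remove 4 from s.
s has just one choice, so s = 3. Strike 3 from u.
u's domain is down to {6}, so u = 6. Remove 6 from x.
x must be 1 (only option left).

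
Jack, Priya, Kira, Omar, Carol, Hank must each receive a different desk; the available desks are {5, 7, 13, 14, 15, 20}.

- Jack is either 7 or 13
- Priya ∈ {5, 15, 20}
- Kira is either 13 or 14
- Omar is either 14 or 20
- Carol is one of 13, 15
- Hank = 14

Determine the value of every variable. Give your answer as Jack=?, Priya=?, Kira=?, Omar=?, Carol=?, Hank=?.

Hank's domain is down to {14}, so Hank = 14. So Kira, Omar can't be 14.
Kira's domain is down to {13}, so Kira = 13. Eliminate 13 elsewhere: Jack, Carol.
Omar has just one choice, so Omar = 20. Remove 20 from Priya.
Carol has just one choice, so Carol = 15. Strike 15 from Priya.
That leaves Jack = 7.
Priya's domain is down to {5}, so Priya = 5.

Jack=7, Priya=5, Kira=13, Omar=20, Carol=15, Hank=14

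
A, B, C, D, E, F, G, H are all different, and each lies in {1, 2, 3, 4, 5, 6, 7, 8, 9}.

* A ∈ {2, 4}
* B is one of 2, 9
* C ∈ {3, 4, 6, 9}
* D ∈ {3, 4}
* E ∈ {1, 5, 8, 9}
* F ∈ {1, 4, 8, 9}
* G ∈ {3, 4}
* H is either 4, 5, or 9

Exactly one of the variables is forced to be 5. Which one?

The 8 variables together cover exactly {1, 2, 3, 4, 5, 6, 8, 9} — 8 values for 8 variables — and 6 appears only in C's list, so C = 6.
D and G between them cover only {3, 4} — a naked pair. Remove those values from A, F, H.
That leaves A = 2. Remove 2 from B.
B has just one choice, so B = 9. Eliminate 9 elsewhere: E, F, H.
So 5 goes to H.

H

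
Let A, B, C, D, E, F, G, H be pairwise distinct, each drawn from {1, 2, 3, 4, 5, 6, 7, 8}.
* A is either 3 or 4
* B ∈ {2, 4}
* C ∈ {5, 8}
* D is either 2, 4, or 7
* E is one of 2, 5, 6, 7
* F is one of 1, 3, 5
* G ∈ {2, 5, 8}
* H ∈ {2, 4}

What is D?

7

Among the 8 variables, 1 fits only F (and all 8 values in {1, 2, 3, 4, 5, 6, 7, 8} must be used), so F = 1.
Among the 7 still-open variables, 3 fits only A (and all 7 values in {2, 3, 4, 5, 6, 7, 8} must be used), so A = 3.
The 6 still-open variables together cover exactly {2, 4, 5, 6, 7, 8} — 6 values for 6 variables — and 6 appears only in E's list, so E = 6.
Among the 5 still-open variables, 7 fits only D (and all 5 values in {2, 4, 5, 7, 8} must be used), so D = 7.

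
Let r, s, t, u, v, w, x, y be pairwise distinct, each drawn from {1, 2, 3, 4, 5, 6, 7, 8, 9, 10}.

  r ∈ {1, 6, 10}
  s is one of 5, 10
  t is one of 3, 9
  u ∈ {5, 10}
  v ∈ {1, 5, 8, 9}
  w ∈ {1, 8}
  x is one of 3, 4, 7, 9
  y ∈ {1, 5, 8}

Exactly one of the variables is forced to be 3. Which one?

The 2 variables s and u are confined to {5, 10}, which locks those values in; drop them from r, v, y.
w and y share exactly the 2 values {1, 8}; by pigeonhole those values go to them, so strike 1, 8 from r, v.
That leaves r = 6.
v's domain is down to {9}, so v = 9. Strike 9 from t, x.
So 3 goes to t.

t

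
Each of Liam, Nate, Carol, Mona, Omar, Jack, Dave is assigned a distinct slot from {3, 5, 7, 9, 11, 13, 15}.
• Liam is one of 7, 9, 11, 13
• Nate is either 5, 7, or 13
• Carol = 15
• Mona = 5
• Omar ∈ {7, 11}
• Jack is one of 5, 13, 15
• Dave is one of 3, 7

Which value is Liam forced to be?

9

Carol has just one choice, so Carol = 15. Strike 15 from Jack.
Mona must be 5 (only option left). So Nate, Jack can't be 5.
Jack has just one choice, so Jack = 13. Strike 13 from Liam, Nate.
That leaves Nate = 7. Strike 7 from Liam, Omar, Dave.
That leaves Omar = 11. So Liam can't be 11.
So Liam = 9.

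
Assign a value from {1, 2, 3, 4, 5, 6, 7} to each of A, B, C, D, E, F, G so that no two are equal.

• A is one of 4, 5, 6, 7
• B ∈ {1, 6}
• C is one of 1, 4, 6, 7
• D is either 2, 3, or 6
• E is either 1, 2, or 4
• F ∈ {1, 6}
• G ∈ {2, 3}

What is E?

Among the 7 variables, 5 fits only A (and all 7 values in {1, 2, 3, 4, 5, 6, 7} must be used), so A = 5.
The 6 still-open variables together cover exactly {1, 2, 3, 4, 6, 7} — 6 values for 6 variables — and 7 appears only in C's list, so C = 7.
The 5 still-open variables draw from only 5 values {1, 2, 3, 4, 6}, so each is used; only E can be 4, hence E = 4.

4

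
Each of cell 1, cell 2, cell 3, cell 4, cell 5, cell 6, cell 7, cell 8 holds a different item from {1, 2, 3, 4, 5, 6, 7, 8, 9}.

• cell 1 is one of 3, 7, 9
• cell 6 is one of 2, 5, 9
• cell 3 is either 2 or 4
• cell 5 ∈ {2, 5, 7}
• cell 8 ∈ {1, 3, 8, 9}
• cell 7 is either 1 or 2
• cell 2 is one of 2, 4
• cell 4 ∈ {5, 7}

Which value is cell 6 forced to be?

9

The 8 variables draw from only 8 values {1, 2, 3, 4, 5, 7, 8, 9}, so each is used; only cell 8 can be 8, hence cell 8 = 8.
The 7 still-open variables together cover exactly {1, 2, 3, 4, 5, 7, 9} — 7 values for 7 variables — and 1 appears only in cell 7's list, so cell 7 = 1.
The 6 still-open variables together cover exactly {2, 3, 4, 5, 7, 9} — 6 values for 6 variables — and 3 appears only in cell 1's list, so cell 1 = 3.
Among the 5 still-open variables, 9 fits only cell 6 (and all 5 values in {2, 4, 5, 7, 9} must be used), so cell 6 = 9.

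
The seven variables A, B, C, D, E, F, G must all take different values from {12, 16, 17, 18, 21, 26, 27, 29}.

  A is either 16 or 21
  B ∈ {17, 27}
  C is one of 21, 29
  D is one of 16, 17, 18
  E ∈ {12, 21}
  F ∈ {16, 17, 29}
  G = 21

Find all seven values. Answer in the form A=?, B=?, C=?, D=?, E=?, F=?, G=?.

G has just one choice, so G = 21. Strike 21 from A, C, E.
That leaves A = 16. So D, F can't be 16.
That leaves C = 29. So F can't be 29.
E's domain is down to {12}, so E = 12.
F has just one choice, so F = 17. Eliminate 17 elsewhere: B, D.
B has just one choice, so B = 27.
D must be 18 (only option left).

A=16, B=27, C=29, D=18, E=12, F=17, G=21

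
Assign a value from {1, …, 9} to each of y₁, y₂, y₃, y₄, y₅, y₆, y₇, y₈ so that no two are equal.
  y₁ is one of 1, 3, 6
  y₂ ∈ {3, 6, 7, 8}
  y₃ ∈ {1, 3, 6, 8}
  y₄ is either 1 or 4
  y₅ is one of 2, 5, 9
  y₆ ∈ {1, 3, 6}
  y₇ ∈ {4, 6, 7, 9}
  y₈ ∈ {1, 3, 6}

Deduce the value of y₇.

y₁, y₆, y₈ between them cover only {1, 3, 6} — a naked triple. Remove those values from y₂, y₃, y₄, y₇.
y₃'s domain is down to {8}, so y₃ = 8. Eliminate 8 elsewhere: y₂.
y₄'s domain is down to {4}, so y₄ = 4. Eliminate 4 elsewhere: y₇.
y₂ has just one choice, so y₂ = 7. Eliminate 7 elsewhere: y₇.
So y₇ = 9.

9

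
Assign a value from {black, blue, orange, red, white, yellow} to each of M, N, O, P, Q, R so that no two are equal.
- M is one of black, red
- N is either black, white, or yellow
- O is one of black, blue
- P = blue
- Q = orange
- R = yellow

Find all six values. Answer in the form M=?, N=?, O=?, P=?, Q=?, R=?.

M=red, N=white, O=black, P=blue, Q=orange, R=yellow

P's domain is down to {blue}, so P = blue. So O can't be blue.
Q's domain is down to {orange}, so Q = orange.
R's domain is down to {yellow}, so R = yellow. Strike yellow from N.
O has just one choice, so O = black. Strike black from M, N.
M must be red (only option left).
That leaves N = white.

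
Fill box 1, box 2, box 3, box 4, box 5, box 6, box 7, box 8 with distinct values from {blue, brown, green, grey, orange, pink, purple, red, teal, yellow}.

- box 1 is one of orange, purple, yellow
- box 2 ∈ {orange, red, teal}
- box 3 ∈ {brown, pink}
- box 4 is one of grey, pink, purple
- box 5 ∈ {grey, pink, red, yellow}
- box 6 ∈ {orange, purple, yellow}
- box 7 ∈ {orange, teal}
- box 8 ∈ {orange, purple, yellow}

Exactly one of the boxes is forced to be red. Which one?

The 8 variables together cover exactly {brown, grey, orange, pink, purple, red, teal, yellow} — 8 values for 8 variables — and brown appears only in box 3's list, so box 3 = brown.
The 3 variables box 1, box 6, box 8 are confined to {orange, purple, yellow}, which locks those values in; drop them from box 2, box 4, box 5, box 7.
box 7's domain is down to {teal}, so box 7 = teal. Remove teal from box 2.
So red goes to box 2.

box 2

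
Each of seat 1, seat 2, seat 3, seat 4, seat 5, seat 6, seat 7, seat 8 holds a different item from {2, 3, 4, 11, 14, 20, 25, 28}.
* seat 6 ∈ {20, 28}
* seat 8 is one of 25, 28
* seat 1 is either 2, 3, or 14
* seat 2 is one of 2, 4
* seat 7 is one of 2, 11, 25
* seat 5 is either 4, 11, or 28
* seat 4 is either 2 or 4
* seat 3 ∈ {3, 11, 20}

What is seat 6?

20

The 8 variables together cover exactly {2, 3, 4, 11, 14, 20, 25, 28} — 8 values for 8 variables — and 14 appears only in seat 1's list, so seat 1 = 14.
The 7 still-open variables together cover exactly {2, 3, 4, 11, 20, 25, 28} — 7 values for 7 variables — and 3 appears only in seat 3's list, so seat 3 = 3.
Among the 6 still-open variables, 20 fits only seat 6 (and all 6 values in {2, 4, 11, 20, 25, 28} must be used), so seat 6 = 20.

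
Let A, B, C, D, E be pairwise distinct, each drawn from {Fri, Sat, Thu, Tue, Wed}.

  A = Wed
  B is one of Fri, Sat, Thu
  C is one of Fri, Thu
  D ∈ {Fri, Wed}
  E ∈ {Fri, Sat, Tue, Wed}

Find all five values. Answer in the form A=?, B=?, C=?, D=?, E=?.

A=Wed, B=Sat, C=Thu, D=Fri, E=Tue

A must be Wed (only option left). Remove Wed from D, E.
D's domain is down to {Fri}, so D = Fri. Strike Fri from B, C, E.
That leaves C = Thu. Strike Thu from B.
That leaves B = Sat. So E can't be Sat.
E must be Tue (only option left).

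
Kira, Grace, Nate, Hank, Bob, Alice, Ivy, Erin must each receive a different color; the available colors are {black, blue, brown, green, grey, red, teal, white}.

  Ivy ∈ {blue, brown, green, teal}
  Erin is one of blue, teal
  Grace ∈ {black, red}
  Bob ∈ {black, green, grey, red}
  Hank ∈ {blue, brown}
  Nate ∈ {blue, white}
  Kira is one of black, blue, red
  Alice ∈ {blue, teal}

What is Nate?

The 8 variables draw from only 8 values {black, blue, brown, green, grey, red, teal, white}, so each is used; only Bob can be grey, hence Bob = grey.
Among the 7 still-open variables, green fits only Ivy (and all 7 values in {black, blue, brown, green, red, teal, white} must be used), so Ivy = green.
The 6 still-open variables together cover exactly {black, blue, brown, red, teal, white} — 6 values for 6 variables — and brown appears only in Hank's list, so Hank = brown.
Among the 5 still-open variables, white fits only Nate (and all 5 values in {black, blue, red, teal, white} must be used), so Nate = white.

white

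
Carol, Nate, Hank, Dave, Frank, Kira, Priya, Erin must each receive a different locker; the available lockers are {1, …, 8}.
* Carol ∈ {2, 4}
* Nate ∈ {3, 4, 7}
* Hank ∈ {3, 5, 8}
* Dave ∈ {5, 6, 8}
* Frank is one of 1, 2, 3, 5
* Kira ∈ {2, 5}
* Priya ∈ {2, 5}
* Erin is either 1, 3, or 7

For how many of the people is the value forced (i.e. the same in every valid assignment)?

3

The 8 variables draw from only 8 values {1, 2, 3, 4, 5, 6, 7, 8}, so each is used; only Dave can be 6, hence Dave = 6.
Among the 7 still-open variables, 8 fits only Hank (and all 7 values in {1, 2, 3, 4, 5, 7, 8} must be used), so Hank = 8.
Kira and Priya between them cover only {2, 5} — a naked pair. Remove those values from Carol, Frank.
That leaves Carol = 4. So Nate can't be 4.
Determined: Carol=4, Hank=8, Dave=6. The other people each still have more than one consistent value. That makes 3.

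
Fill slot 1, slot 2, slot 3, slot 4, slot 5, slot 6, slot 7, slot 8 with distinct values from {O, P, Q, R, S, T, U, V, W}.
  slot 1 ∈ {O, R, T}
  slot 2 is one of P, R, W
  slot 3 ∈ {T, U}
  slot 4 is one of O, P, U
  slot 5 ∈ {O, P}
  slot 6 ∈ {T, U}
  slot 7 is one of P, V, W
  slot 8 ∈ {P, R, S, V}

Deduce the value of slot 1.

The 8 variables together cover exactly {O, P, R, S, T, U, V, W} — 8 values for 8 variables — and S appears only in slot 8's list, so slot 8 = S.
The 7 still-open variables draw from only 7 values {O, P, R, T, U, V, W}, so each is used; only slot 7 can be V, hence slot 7 = V.
The 6 still-open variables together cover exactly {O, P, R, T, U, W} — 6 values for 6 variables — and W appears only in slot 2's list, so slot 2 = W.
Among the 5 still-open variables, R fits only slot 1 (and all 5 values in {O, P, R, T, U} must be used), so slot 1 = R.

R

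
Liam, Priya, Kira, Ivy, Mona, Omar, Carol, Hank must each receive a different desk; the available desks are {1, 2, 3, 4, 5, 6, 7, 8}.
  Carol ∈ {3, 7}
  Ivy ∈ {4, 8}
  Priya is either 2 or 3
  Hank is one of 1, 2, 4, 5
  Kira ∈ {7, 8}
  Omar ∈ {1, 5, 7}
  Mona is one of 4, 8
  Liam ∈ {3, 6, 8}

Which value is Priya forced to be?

2

Among the 8 variables, 6 fits only Liam (and all 8 values in {1, 2, 3, 4, 5, 6, 7, 8} must be used), so Liam = 6.
Ivy and Mona between them cover only {4, 8} — a naked pair. Remove those values from Kira, Hank.
Kira has just one choice, so Kira = 7. So Omar, Carol can't be 7.
That leaves Carol = 3. Remove 3 from Priya.
So Priya = 2.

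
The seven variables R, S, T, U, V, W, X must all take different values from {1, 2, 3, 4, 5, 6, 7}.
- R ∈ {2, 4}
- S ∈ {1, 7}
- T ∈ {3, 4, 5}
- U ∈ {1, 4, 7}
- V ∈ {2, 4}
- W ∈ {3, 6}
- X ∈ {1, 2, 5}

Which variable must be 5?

The 7 variables draw from only 7 values {1, 2, 3, 4, 5, 6, 7}, so each is used; only W can be 6, hence W = 6.
Among the 6 still-open variables, 3 fits only T (and all 6 values in {1, 2, 3, 4, 5, 7} must be used), so T = 3.
The 5 still-open variables draw from only 5 values {1, 2, 4, 5, 7}, so each is used; only X can be 5, hence X = 5.

X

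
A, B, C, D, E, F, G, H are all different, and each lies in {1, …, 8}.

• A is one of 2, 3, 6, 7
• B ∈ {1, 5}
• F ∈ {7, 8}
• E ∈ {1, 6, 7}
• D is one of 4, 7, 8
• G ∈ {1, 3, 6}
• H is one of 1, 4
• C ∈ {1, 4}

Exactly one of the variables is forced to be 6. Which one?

Among the 8 variables, 2 fits only A (and all 8 values in {1, 2, 3, 4, 5, 6, 7, 8} must be used), so A = 2.
Among the 7 still-open variables, 3 fits only G (and all 7 values in {1, 3, 4, 5, 6, 7, 8} must be used), so G = 3.
The 6 still-open variables together cover exactly {1, 4, 5, 6, 7, 8} — 6 values for 6 variables — and 5 appears only in B's list, so B = 5.
The 5 still-open variables draw from only 5 values {1, 4, 6, 7, 8}, so each is used; only E can be 6, hence E = 6.

E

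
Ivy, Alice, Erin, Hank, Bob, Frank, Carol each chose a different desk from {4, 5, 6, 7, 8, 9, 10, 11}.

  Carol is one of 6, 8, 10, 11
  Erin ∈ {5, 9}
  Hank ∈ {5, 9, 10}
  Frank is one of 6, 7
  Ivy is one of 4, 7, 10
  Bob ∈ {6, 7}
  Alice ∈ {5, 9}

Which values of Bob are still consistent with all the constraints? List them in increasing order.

6, 7

The 2 variables Alice and Erin are confined to {5, 9}, which locks those values in; drop them from Hank.
That leaves Hank = 10. Strike 10 from Ivy, Carol.
Bob and Frank share exactly the 2 values {6, 7}; by pigeonhole those values go to them, so strike 6, 7 from Ivy, Carol.
Ivy has just one choice, so Ivy = 4.
No further eliminations apply; Bob can still be any of 6, 7.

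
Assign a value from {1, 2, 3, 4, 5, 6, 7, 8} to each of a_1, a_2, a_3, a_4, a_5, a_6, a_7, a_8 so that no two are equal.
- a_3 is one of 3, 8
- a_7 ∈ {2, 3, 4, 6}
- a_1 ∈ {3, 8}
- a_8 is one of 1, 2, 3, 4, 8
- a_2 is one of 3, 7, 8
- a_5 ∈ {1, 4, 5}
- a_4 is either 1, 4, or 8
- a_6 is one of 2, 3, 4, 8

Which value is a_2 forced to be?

Among the 8 variables, 5 fits only a_5 (and all 8 values in {1, 2, 3, 4, 5, 6, 7, 8} must be used), so a_5 = 5.
Among the 7 still-open variables, 6 fits only a_7 (and all 7 values in {1, 2, 3, 4, 6, 7, 8} must be used), so a_7 = 6.
Among the 6 still-open variables, 7 fits only a_2 (and all 6 values in {1, 2, 3, 4, 7, 8} must be used), so a_2 = 7.

7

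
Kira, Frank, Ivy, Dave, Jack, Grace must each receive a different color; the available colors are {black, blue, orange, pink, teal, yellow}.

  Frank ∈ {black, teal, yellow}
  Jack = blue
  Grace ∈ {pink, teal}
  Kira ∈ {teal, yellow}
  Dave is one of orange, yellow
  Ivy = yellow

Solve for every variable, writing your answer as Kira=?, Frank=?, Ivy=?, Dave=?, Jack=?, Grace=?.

Ivy has just one choice, so Ivy = yellow. Eliminate yellow elsewhere: Kira, Frank, Dave.
That leaves Dave = orange.
Jack's domain is down to {blue}, so Jack = blue.
Kira's domain is down to {teal}, so Kira = teal. Eliminate teal elsewhere: Frank, Grace.
Frank must be black (only option left).
Grace must be pink (only option left).

Kira=teal, Frank=black, Ivy=yellow, Dave=orange, Jack=blue, Grace=pink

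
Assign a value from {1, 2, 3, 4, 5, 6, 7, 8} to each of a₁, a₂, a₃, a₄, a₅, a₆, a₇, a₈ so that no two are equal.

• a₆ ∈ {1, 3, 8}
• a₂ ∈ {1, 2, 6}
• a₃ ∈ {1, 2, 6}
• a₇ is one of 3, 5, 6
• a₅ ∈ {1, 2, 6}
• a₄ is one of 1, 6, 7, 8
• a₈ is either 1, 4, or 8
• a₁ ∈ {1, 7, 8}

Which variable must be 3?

The 8 variables together cover exactly {1, 2, 3, 4, 5, 6, 7, 8} — 8 values for 8 variables — and 4 appears only in a₈'s list, so a₈ = 4.
Among the 7 still-open variables, 5 fits only a₇ (and all 7 values in {1, 2, 3, 5, 6, 7, 8} must be used), so a₇ = 5.
The 6 still-open variables draw from only 6 values {1, 2, 3, 6, 7, 8}, so each is used; only a₆ can be 3, hence a₆ = 3.

a₆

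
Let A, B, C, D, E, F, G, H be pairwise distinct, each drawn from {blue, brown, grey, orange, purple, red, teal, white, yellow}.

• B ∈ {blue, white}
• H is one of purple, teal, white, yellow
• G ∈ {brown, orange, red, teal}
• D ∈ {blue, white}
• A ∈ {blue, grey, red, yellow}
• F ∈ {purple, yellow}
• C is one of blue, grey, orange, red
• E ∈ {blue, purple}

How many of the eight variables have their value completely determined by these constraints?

3

The 2 variables B and D are confined to {blue, white}, which locks those values in; drop them from A, C, E, H.
That leaves E = purple. Eliminate purple elsewhere: F, H.
F's domain is down to {yellow}, so F = yellow. Remove yellow from A, H.
That leaves H = teal. Strike teal from G.
Determined: E=purple, F=yellow, H=teal. The other variables each still have more than one consistent value. That makes 3.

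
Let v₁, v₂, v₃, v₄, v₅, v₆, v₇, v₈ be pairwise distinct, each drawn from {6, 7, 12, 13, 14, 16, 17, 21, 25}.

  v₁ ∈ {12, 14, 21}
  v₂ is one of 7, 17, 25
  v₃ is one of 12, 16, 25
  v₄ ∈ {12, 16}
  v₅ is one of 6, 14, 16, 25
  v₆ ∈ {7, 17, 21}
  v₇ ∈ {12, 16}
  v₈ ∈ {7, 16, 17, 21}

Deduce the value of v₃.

The 8 variables together cover exactly {6, 7, 12, 14, 16, 17, 21, 25} — 8 values for 8 variables — and 6 appears only in v₅'s list, so v₅ = 6.
Among the 7 still-open variables, 14 fits only v₁ (and all 7 values in {7, 12, 14, 16, 17, 21, 25} must be used), so v₁ = 14.
v₄ and v₇ share exactly the 2 values {12, 16}; by pigeonhole those values go to them, so strike 12, 16 from v₃, v₈.
So v₃ = 25.

25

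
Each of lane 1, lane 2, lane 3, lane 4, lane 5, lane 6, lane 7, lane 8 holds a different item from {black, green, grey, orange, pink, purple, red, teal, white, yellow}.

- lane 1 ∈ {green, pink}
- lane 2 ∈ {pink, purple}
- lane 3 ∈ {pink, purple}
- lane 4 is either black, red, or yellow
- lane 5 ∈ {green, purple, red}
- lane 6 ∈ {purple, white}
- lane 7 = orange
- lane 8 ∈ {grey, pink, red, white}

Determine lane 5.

lane 7 must be orange (only option left).
lane 2 and lane 3 between them cover only {pink, purple} — a naked pair. Remove those values from lane 1, lane 5, lane 6, lane 8.
lane 1 must be green (only option left). Remove green from lane 5.
So lane 5 = red.

red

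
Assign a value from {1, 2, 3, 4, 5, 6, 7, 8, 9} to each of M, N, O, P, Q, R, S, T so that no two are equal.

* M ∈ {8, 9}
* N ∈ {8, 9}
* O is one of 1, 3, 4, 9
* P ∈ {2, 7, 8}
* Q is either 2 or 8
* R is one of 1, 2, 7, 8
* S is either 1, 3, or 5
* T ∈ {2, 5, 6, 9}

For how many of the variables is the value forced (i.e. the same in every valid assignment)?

3

M and N share exactly the 2 values {8, 9}; by pigeonhole those values go to them, so strike 8, 9 from O, P, Q, R, T.
Q has just one choice, so Q = 2. Strike 2 from P, R, T.
P's domain is down to {7}, so P = 7. So R can't be 7.
R has just one choice, so R = 1. Remove 1 from O, S.
Determined: P=7, Q=2, R=1. The other variables each still have more than one consistent value. That makes 3.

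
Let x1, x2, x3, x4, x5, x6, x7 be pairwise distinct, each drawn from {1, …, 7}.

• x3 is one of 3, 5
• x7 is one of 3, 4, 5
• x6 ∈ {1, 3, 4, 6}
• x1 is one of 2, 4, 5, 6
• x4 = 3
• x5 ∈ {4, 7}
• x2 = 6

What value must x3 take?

5

x2 has just one choice, so x2 = 6. Strike 6 from x1, x6.
That leaves x4 = 3. Remove 3 from x3, x6, x7.
So x3 = 5.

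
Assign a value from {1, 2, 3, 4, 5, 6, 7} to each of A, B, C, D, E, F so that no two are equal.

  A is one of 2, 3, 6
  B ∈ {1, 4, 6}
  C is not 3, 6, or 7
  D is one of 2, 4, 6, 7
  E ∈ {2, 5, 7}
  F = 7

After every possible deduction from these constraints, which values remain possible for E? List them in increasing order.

2, 5

F's domain is down to {7}, so F = 7. So D, E can't be 7.
No further eliminations apply; E can still be any of 2, 5.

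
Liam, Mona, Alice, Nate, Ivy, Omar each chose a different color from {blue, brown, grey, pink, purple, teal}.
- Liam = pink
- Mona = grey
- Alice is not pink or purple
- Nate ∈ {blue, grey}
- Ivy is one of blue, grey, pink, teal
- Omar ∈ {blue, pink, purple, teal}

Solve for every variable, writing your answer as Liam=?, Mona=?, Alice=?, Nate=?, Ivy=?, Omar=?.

Liam must be pink (only option left). Strike pink from Ivy, Omar.
Mona must be grey (only option left). So Alice, Nate, Ivy can't be grey.
Nate must be blue (only option left). Eliminate blue elsewhere: Alice, Ivy, Omar.
Ivy must be teal (only option left). So Alice, Omar can't be teal.
That leaves Omar = purple.
That leaves Alice = brown.

Liam=pink, Mona=grey, Alice=brown, Nate=blue, Ivy=teal, Omar=purple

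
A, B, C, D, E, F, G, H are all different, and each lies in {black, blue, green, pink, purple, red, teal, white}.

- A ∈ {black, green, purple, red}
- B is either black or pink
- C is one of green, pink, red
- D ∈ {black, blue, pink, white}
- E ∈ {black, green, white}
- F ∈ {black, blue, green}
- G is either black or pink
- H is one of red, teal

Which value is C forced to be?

Among the 8 variables, purple fits only A (and all 8 values in {black, blue, green, pink, purple, red, teal, white} must be used), so A = purple.
Among the 7 still-open variables, teal fits only H (and all 7 values in {black, blue, green, pink, red, teal, white} must be used), so H = teal.
Among the 6 still-open variables, red fits only C (and all 6 values in {black, blue, green, pink, red, white} must be used), so C = red.

red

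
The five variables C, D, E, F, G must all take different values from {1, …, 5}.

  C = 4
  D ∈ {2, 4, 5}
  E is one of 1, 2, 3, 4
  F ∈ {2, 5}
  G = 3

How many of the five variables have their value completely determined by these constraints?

C's domain is down to {4}, so C = 4. Strike 4 from D, E.
G has just one choice, so G = 3. Eliminate 3 elsewhere: E.
The 3 still-open variables together cover exactly {1, 2, 5} — 3 values for 3 variables — and 1 appears only in E's list, so E = 1.
Determined: C=4, E=1, G=3. The other variables each still have more than one consistent value. That makes 3.

3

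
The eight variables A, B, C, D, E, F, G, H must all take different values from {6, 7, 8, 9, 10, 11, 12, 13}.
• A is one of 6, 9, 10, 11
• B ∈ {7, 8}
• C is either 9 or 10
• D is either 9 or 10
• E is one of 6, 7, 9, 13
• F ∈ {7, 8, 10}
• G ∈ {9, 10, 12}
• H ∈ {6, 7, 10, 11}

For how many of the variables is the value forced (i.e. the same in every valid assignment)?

2

The 8 variables together cover exactly {6, 7, 8, 9, 10, 11, 12, 13} — 8 values for 8 variables — and 12 appears only in G's list, so G = 12.
The 7 still-open variables together cover exactly {6, 7, 8, 9, 10, 11, 13} — 7 values for 7 variables — and 13 appears only in E's list, so E = 13.
The 2 variables C and D are confined to {9, 10}, which locks those values in; drop them from A, F, H.
B and F between them cover only {7, 8} — a naked pair. Remove those values from H.
Determined: E=13, G=12. The other variables each still have more than one consistent value. That makes 2.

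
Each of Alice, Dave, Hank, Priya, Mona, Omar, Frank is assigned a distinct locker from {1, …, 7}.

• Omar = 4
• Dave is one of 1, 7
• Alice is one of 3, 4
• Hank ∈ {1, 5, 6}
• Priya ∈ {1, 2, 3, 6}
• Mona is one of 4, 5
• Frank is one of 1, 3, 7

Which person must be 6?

Omar has just one choice, so Omar = 4. Remove 4 from Alice, Mona.
Alice's domain is down to {3}, so Alice = 3. Remove 3 from Priya, Frank.
Mona has just one choice, so Mona = 5. Eliminate 5 elsewhere: Hank.
The 4 still-open variables draw from only 4 values {1, 2, 6, 7}, so each is used; only Priya can be 2, hence Priya = 2.
Among the 3 still-open variables, 6 fits only Hank (and all 3 values in {1, 6, 7} must be used), so Hank = 6.

Hank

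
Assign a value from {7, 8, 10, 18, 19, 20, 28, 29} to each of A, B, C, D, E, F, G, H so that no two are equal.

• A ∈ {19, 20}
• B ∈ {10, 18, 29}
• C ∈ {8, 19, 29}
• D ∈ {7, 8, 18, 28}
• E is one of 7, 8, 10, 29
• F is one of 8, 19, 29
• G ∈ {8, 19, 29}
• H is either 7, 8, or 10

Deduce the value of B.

The 8 variables together cover exactly {7, 8, 10, 18, 19, 20, 28, 29} — 8 values for 8 variables — and 20 appears only in A's list, so A = 20.
The 7 still-open variables together cover exactly {7, 8, 10, 18, 19, 28, 29} — 7 values for 7 variables — and 28 appears only in D's list, so D = 28.
Among the 6 still-open variables, 18 fits only B (and all 6 values in {7, 8, 10, 18, 19, 29} must be used), so B = 18.

18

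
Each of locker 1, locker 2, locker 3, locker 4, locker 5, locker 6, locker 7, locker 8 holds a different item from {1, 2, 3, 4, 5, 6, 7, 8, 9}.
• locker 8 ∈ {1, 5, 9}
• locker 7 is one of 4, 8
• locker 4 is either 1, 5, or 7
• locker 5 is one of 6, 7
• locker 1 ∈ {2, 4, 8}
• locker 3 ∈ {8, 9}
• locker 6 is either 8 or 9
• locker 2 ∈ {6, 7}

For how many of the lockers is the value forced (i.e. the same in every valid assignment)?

2

The 8 variables together cover exactly {1, 2, 4, 5, 6, 7, 8, 9} — 8 values for 8 variables — and 2 appears only in locker 1's list, so locker 1 = 2.
Among the 7 still-open variables, 4 fits only locker 7 (and all 7 values in {1, 4, 5, 6, 7, 8, 9} must be used), so locker 7 = 4.
The 2 variables locker 2 and locker 5 are confined to {6, 7}, which locks those values in; drop them from locker 4.
The 2 variables locker 3 and locker 6 are confined to {8, 9}, which locks those values in; drop them from locker 8.
Determined: locker 1=2, locker 7=4. The other lockers each still have more than one consistent value. That makes 2.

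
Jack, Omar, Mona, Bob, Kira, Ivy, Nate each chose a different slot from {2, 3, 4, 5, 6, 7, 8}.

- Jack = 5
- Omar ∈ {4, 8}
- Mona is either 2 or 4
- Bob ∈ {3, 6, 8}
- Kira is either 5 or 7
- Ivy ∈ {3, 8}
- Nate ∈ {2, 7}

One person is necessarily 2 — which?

Jack must be 5 (only option left). Strike 5 from Kira.
That leaves Kira = 7. Eliminate 7 elsewhere: Nate.
So 2 goes to Nate.

Nate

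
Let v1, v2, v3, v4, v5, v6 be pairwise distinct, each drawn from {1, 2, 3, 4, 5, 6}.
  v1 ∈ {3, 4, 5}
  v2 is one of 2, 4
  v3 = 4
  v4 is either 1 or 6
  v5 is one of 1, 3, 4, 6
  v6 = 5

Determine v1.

3

v3's domain is down to {4}, so v3 = 4. Strike 4 from v1, v2, v5.
That leaves v6 = 5. Strike 5 from v1.
So v1 = 3.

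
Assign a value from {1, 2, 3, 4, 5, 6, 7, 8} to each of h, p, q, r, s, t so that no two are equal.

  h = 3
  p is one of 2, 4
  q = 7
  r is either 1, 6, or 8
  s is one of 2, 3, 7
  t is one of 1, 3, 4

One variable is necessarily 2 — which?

s

h must be 3 (only option left). Eliminate 3 elsewhere: s, t.
q must be 7 (only option left). So s can't be 7.
So 2 goes to s.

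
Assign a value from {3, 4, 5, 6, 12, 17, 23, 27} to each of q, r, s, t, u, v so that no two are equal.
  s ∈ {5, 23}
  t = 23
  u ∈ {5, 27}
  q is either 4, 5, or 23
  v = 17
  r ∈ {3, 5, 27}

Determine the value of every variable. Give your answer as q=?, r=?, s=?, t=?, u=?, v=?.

q=4, r=3, s=5, t=23, u=27, v=17

t must be 23 (only option left). Strike 23 from q, s.
v has just one choice, so v = 17.
That leaves s = 5. Eliminate 5 elsewhere: q, r, u.
u must be 27 (only option left). Strike 27 from r.
q's domain is down to {4}, so q = 4.
r must be 3 (only option left).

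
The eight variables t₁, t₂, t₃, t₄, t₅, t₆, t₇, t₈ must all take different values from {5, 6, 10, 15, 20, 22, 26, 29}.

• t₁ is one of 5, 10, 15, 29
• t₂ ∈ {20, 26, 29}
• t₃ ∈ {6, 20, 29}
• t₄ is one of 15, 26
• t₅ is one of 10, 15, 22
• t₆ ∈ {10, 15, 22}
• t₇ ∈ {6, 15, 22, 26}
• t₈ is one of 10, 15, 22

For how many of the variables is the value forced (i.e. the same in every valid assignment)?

3

The 8 variables together cover exactly {5, 6, 10, 15, 20, 22, 26, 29} — 8 values for 8 variables — and 5 appears only in t₁'s list, so t₁ = 5.
t₅, t₆, t₈ share exactly the 3 values {10, 15, 22}; by pigeonhole those values go to them, so strike 10, 15, 22 from t₄, t₇.
t₄'s domain is down to {26}, so t₄ = 26. Remove 26 from t₂, t₇.
t₇ must be 6 (only option left). So t₃ can't be 6.
Determined: t₁=5, t₄=26, t₇=6. The other variables each still have more than one consistent value. That makes 3.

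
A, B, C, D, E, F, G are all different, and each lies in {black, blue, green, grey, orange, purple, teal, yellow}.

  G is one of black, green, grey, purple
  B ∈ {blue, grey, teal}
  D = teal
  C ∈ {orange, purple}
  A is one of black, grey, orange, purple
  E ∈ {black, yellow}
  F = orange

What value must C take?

D must be teal (only option left). Eliminate teal elsewhere: B.
That leaves F = orange. Strike orange from A, C.
So C = purple.

purple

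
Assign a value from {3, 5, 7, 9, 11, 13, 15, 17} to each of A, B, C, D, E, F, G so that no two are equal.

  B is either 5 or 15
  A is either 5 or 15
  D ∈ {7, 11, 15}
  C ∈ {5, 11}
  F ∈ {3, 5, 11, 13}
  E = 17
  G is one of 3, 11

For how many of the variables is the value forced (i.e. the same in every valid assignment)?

5

E has just one choice, so E = 17.
Among the 6 still-open variables, 7 fits only D (and all 6 values in {3, 5, 7, 11, 13, 15} must be used), so D = 7.
Among the 5 still-open variables, 13 fits only F (and all 5 values in {3, 5, 11, 13, 15} must be used), so F = 13.
The 4 still-open variables together cover exactly {3, 5, 11, 15} — 4 values for 4 variables — and 3 appears only in G's list, so G = 3.
Among the 3 still-open variables, 11 fits only C (and all 3 values in {5, 11, 15} must be used), so C = 11.
Determined: C=11, D=7, E=17, F=13, G=3. The other variables each still have more than one consistent value. That makes 5.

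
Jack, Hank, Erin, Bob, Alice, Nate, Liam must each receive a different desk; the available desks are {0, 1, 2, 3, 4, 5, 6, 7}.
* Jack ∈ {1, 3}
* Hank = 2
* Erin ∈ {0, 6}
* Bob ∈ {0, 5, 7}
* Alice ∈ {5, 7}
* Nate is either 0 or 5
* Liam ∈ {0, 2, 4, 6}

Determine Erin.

6

Hank's domain is down to {2}, so Hank = 2. Remove 2 from Liam.
Bob, Alice, Nate between them cover only {0, 5, 7} — a naked triple. Remove those values from Erin, Liam.
So Erin = 6.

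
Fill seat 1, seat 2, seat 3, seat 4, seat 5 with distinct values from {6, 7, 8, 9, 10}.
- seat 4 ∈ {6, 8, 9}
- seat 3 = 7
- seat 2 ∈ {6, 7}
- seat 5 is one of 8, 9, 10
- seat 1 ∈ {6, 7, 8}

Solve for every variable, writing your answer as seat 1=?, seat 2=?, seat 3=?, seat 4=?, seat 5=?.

seat 1=8, seat 2=6, seat 3=7, seat 4=9, seat 5=10

seat 3 must be 7 (only option left). Strike 7 from seat 1, seat 2.
seat 2's domain is down to {6}, so seat 2 = 6. Strike 6 from seat 1, seat 4.
seat 1's domain is down to {8}, so seat 1 = 8. Eliminate 8 elsewhere: seat 4, seat 5.
seat 4's domain is down to {9}, so seat 4 = 9. Remove 9 from seat 5.
seat 5 has just one choice, so seat 5 = 10.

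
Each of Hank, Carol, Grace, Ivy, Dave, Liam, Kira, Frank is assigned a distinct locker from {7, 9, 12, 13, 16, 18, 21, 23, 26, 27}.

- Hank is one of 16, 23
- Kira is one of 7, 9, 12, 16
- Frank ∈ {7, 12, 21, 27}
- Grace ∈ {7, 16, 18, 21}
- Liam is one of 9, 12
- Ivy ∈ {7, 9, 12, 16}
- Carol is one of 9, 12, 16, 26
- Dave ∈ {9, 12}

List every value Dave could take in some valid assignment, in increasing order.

9, 12

The 2 variables Dave and Liam are confined to {9, 12}, which locks those values in; drop them from Carol, Ivy, Kira, Frank.
Ivy and Kira between them cover only {7, 16} — a naked pair. Remove those values from Hank, Carol, Grace, Frank.
Hank's domain is down to {23}, so Hank = 23.
Carol's domain is down to {26}, so Carol = 26.
No further eliminations apply; Dave can still be any of 9, 12.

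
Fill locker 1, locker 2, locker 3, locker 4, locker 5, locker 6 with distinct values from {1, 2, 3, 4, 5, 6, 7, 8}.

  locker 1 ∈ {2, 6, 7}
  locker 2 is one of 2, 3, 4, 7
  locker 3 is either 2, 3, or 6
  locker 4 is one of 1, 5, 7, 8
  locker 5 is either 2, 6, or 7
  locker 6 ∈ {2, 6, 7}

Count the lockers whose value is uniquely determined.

2

The 3 variables locker 1, locker 5, locker 6 are confined to {2, 6, 7}, which locks those values in; drop them from locker 2, locker 3, locker 4.
locker 3 has just one choice, so locker 3 = 3. Eliminate 3 elsewhere: locker 2.
locker 2's domain is down to {4}, so locker 2 = 4.
Determined: locker 2=4, locker 3=3. The other lockers each still have more than one consistent value. That makes 2.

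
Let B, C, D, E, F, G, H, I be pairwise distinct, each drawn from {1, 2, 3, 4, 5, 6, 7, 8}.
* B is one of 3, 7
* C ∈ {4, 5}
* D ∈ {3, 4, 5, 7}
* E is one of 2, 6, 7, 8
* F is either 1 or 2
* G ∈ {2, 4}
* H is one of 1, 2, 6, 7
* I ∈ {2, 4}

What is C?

5

Among the 8 variables, 8 fits only E (and all 8 values in {1, 2, 3, 4, 5, 6, 7, 8} must be used), so E = 8.
The 7 still-open variables draw from only 7 values {1, 2, 3, 4, 5, 6, 7}, so each is used; only H can be 6, hence H = 6.
The 6 still-open variables draw from only 6 values {1, 2, 3, 4, 5, 7}, so each is used; only F can be 1, hence F = 1.
G and I between them cover only {2, 4} — a naked pair. Remove those values from C, D.
So C = 5.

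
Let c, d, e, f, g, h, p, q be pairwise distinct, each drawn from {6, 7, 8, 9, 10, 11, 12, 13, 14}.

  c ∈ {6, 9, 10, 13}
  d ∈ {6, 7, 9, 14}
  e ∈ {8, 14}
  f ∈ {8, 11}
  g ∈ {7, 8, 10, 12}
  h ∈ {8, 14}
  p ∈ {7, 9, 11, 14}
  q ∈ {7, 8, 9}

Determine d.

6

e and h between them cover only {8, 14} — a naked pair. Remove those values from d, f, g, p, q.
That leaves f = 11. Eliminate 11 elsewhere: p.
p and q between them cover only {7, 9} — a naked pair. Remove those values from c, d, g.
So d = 6.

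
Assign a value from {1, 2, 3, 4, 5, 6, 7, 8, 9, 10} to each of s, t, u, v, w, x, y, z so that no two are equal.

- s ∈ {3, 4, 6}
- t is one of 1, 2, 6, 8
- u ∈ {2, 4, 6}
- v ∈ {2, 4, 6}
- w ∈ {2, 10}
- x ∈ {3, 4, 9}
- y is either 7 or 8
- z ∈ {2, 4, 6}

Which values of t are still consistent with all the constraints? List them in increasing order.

The 3 variables u, v, z are confined to {2, 4, 6}, which locks those values in; drop them from s, t, w, x.
s's domain is down to {3}, so s = 3. Strike 3 from x.
w has just one choice, so w = 10.
That leaves x = 9.
No further eliminations apply; t can still be any of 1, 8.

1, 8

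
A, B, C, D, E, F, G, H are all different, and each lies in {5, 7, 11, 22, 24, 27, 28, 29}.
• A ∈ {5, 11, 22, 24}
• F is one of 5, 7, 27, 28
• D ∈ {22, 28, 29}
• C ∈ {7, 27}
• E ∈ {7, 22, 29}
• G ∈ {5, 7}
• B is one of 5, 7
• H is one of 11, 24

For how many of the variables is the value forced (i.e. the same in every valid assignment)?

2

B and G share exactly the 2 values {5, 7}; by pigeonhole those values go to them, so strike 5, 7 from A, C, E, F.
C has just one choice, so C = 27. Eliminate 27 elsewhere: F.
F must be 28 (only option left). Eliminate 28 elsewhere: D.
D and E between them cover only {22, 29} — a naked pair. Remove those values from A.
Determined: C=27, F=28. The other variables each still have more than one consistent value. That makes 2.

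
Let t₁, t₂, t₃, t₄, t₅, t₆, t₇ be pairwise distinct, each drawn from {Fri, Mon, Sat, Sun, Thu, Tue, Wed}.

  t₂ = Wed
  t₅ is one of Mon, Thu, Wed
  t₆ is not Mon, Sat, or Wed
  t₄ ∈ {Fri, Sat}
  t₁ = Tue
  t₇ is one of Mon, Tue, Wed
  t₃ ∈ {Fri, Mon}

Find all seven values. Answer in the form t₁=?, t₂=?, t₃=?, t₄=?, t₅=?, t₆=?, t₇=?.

t₁=Tue, t₂=Wed, t₃=Fri, t₄=Sat, t₅=Thu, t₆=Sun, t₇=Mon

t₁ has just one choice, so t₁ = Tue. Remove Tue from t₆, t₇.
t₂ must be Wed (only option left). Strike Wed from t₅, t₇.
t₇ must be Mon (only option left). So t₃, t₅ can't be Mon.
t₃ has just one choice, so t₃ = Fri. Strike Fri from t₄, t₆.
t₄ has just one choice, so t₄ = Sat.
t₅ must be Thu (only option left). Eliminate Thu elsewhere: t₆.
t₆ has just one choice, so t₆ = Sun.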